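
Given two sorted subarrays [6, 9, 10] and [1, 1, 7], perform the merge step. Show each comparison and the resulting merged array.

Merging process:

Compare 6 vs 1: take 1 from right. Merged: [1]
Compare 6 vs 1: take 1 from right. Merged: [1, 1]
Compare 6 vs 7: take 6 from left. Merged: [1, 1, 6]
Compare 9 vs 7: take 7 from right. Merged: [1, 1, 6, 7]
Append remaining from left: [9, 10]. Merged: [1, 1, 6, 7, 9, 10]

Final merged array: [1, 1, 6, 7, 9, 10]
Total comparisons: 4

The merged array is [1, 1, 6, 7, 9, 10], requiring 4 comparisons. The merge step runs in O(n) time where n is the total number of elements.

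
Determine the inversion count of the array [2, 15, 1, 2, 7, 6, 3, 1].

Finding inversions in [2, 15, 1, 2, 7, 6, 3, 1]:

(0, 2): arr[0]=2 > arr[2]=1
(0, 7): arr[0]=2 > arr[7]=1
(1, 2): arr[1]=15 > arr[2]=1
(1, 3): arr[1]=15 > arr[3]=2
(1, 4): arr[1]=15 > arr[4]=7
(1, 5): arr[1]=15 > arr[5]=6
(1, 6): arr[1]=15 > arr[6]=3
(1, 7): arr[1]=15 > arr[7]=1
(3, 7): arr[3]=2 > arr[7]=1
(4, 5): arr[4]=7 > arr[5]=6
(4, 6): arr[4]=7 > arr[6]=3
(4, 7): arr[4]=7 > arr[7]=1
(5, 6): arr[5]=6 > arr[6]=3
(5, 7): arr[5]=6 > arr[7]=1
(6, 7): arr[6]=3 > arr[7]=1

Total inversions: 15

The array has 15 inversion(s): (0,2), (0,7), (1,2), (1,3), (1,4), (1,5), (1,6), (1,7), (3,7), (4,5), (4,6), (4,7), (5,6), (5,7), (6,7). Each pair (i,j) satisfies i < j and arr[i] > arr[j].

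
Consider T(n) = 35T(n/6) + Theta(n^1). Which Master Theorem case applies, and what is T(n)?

Master Theorem for T(n) = 35T(n/6) + O(n^1):

a = 35, b = 6, c = 1
log_b(a) = log_6(35) = 1.9843

Case 1: c = 1 < log_6(35) = 1.9843
T(n) = O(n^(log_6 35))

For T(n) = 35T(n/6) + O(n^1): log_6(35) = 1.9843. This is Case 1 of the Master Theorem (c < log_b(a), work dominated by leaves), giving O(n^(log_6 35)).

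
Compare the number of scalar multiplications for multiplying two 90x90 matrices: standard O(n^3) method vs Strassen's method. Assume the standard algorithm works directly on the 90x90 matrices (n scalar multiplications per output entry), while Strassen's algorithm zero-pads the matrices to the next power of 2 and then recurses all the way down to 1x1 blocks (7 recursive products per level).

Matrix multiplication for 90x90 matrices:

Strassen's algorithm requires power-of-2 dimensions. Pad 90x90 to 128x128 (next power of 2).

Standard algorithm: 90^3 = 729000 multiplications
Strassen's algorithm: 7^(log2(128)) = 7^7 = 823543 multiplications
Difference: 729000 - 823543 = -94543 (Strassen uses MORE here due to padding overhead — for small or just-over-power-of-2 n, padding can outweigh the per-level savings)

Standard: 729000 multiplications (90^3). Strassen: 823543 multiplications (7^7, after padding to 128x128). Strassen reduces 8 recursive multiplications to 7 at each level.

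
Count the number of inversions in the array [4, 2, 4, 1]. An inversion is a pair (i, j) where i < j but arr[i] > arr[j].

Finding inversions in [4, 2, 4, 1]:

(0, 1): arr[0]=4 > arr[1]=2
(0, 3): arr[0]=4 > arr[3]=1
(1, 3): arr[1]=2 > arr[3]=1
(2, 3): arr[2]=4 > arr[3]=1

Total inversions: 4

The array has 4 inversion(s): (0,1), (0,3), (1,3), (2,3). Each pair (i,j) satisfies i < j and arr[i] > arr[j].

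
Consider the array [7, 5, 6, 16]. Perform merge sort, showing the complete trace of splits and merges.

Merge sort trace:

Split: [7, 5, 6, 16] -> [7, 5] and [6, 16]
  Split: [7, 5] -> [7] and [5]
  Merge: [7] + [5] -> [5, 7]
  Split: [6, 16] -> [6] and [16]
  Merge: [6] + [16] -> [6, 16]
Merge: [5, 7] + [6, 16] -> [5, 6, 7, 16]

Final sorted array: [5, 6, 7, 16]

The merge sort proceeds by recursively splitting the array and merging sorted halves.
After all merges, the sorted array is [5, 6, 7, 16].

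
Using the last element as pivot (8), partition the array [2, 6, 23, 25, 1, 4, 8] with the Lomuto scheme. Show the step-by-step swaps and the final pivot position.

Lomuto partition with pivot = 8:

Initial array: [2, 6, 23, 25, 1, 4, 8]

arr[0]=2 <= 8: swap with position 0, array becomes [2, 6, 23, 25, 1, 4, 8]
arr[1]=6 <= 8: swap with position 1, array becomes [2, 6, 23, 25, 1, 4, 8]
arr[2]=23 > 8: no swap
arr[3]=25 > 8: no swap
arr[4]=1 <= 8: swap with position 2, array becomes [2, 6, 1, 25, 23, 4, 8]
arr[5]=4 <= 8: swap with position 3, array becomes [2, 6, 1, 4, 23, 25, 8]

Place pivot at position 4: [2, 6, 1, 4, 8, 25, 23]
Pivot position: 4

After partitioning with pivot 8, the array becomes [2, 6, 1, 4, 8, 25, 23]. The pivot is placed at index 4. All elements to the left of the pivot are <= 8, and all elements to the right are > 8.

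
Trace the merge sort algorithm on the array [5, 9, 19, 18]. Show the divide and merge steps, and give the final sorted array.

Merge sort trace:

Split: [5, 9, 19, 18] -> [5, 9] and [19, 18]
  Split: [5, 9] -> [5] and [9]
  Merge: [5] + [9] -> [5, 9]
  Split: [19, 18] -> [19] and [18]
  Merge: [19] + [18] -> [18, 19]
Merge: [5, 9] + [18, 19] -> [5, 9, 18, 19]

Final sorted array: [5, 9, 18, 19]

The merge sort proceeds by recursively splitting the array and merging sorted halves.
After all merges, the sorted array is [5, 9, 18, 19].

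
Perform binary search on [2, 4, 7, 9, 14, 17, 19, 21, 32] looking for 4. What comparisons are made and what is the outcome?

Binary search for 4 in [2, 4, 7, 9, 14, 17, 19, 21, 32]:

lo=0, hi=8, mid=4, arr[mid]=14 -> 14 > 4, search left half
lo=0, hi=3, mid=1, arr[mid]=4 -> Found target at index 1!

Binary search finds 4 at index 1 after 2 comparisons. The search repeatedly halves the search space by comparing with the middle element.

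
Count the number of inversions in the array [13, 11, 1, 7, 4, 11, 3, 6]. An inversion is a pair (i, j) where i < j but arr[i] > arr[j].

Finding inversions in [13, 11, 1, 7, 4, 11, 3, 6]:

(0, 1): arr[0]=13 > arr[1]=11
(0, 2): arr[0]=13 > arr[2]=1
(0, 3): arr[0]=13 > arr[3]=7
(0, 4): arr[0]=13 > arr[4]=4
(0, 5): arr[0]=13 > arr[5]=11
(0, 6): arr[0]=13 > arr[6]=3
(0, 7): arr[0]=13 > arr[7]=6
(1, 2): arr[1]=11 > arr[2]=1
(1, 3): arr[1]=11 > arr[3]=7
(1, 4): arr[1]=11 > arr[4]=4
(1, 6): arr[1]=11 > arr[6]=3
(1, 7): arr[1]=11 > arr[7]=6
(3, 4): arr[3]=7 > arr[4]=4
(3, 6): arr[3]=7 > arr[6]=3
(3, 7): arr[3]=7 > arr[7]=6
(4, 6): arr[4]=4 > arr[6]=3
(5, 6): arr[5]=11 > arr[6]=3
(5, 7): arr[5]=11 > arr[7]=6

Total inversions: 18

The array has 18 inversion(s): (0,1), (0,2), (0,3), (0,4), (0,5), (0,6), (0,7), (1,2), (1,3), (1,4), (1,6), (1,7), (3,4), (3,6), (3,7), (4,6), (5,6), (5,7). Each pair (i,j) satisfies i < j and arr[i] > arr[j].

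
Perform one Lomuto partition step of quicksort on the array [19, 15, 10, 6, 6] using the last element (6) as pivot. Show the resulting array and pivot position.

Lomuto partition with pivot = 6:

Initial array: [19, 15, 10, 6, 6]

arr[0]=19 > 6: no swap
arr[1]=15 > 6: no swap
arr[2]=10 > 6: no swap
arr[3]=6 <= 6: swap with position 0, array becomes [6, 15, 10, 19, 6]

Place pivot at position 1: [6, 6, 10, 19, 15]
Pivot position: 1

After partitioning with pivot 6, the array becomes [6, 6, 10, 19, 15]. The pivot is placed at index 1. All elements to the left of the pivot are <= 6, and all elements to the right are > 6.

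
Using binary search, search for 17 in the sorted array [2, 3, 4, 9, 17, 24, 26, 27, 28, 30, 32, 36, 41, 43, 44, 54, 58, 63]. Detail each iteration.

Binary search for 17 in [2, 3, 4, 9, 17, 24, 26, 27, 28, 30, 32, 36, 41, 43, 44, 54, 58, 63]:

lo=0, hi=17, mid=8, arr[mid]=28 -> 28 > 17, search left half
lo=0, hi=7, mid=3, arr[mid]=9 -> 9 < 17, search right half
lo=4, hi=7, mid=5, arr[mid]=24 -> 24 > 17, search left half
lo=4, hi=4, mid=4, arr[mid]=17 -> Found target at index 4!

Binary search finds 17 at index 4 after 4 comparisons. The search repeatedly halves the search space by comparing with the middle element.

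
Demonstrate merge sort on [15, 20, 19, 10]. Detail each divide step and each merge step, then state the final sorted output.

Merge sort trace:

Split: [15, 20, 19, 10] -> [15, 20] and [19, 10]
  Split: [15, 20] -> [15] and [20]
  Merge: [15] + [20] -> [15, 20]
  Split: [19, 10] -> [19] and [10]
  Merge: [19] + [10] -> [10, 19]
Merge: [15, 20] + [10, 19] -> [10, 15, 19, 20]

Final sorted array: [10, 15, 19, 20]

The merge sort proceeds by recursively splitting the array and merging sorted halves.
After all merges, the sorted array is [10, 15, 19, 20].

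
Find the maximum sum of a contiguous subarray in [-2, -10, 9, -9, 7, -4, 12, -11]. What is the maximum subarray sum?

Using Kadane's algorithm on [-2, -10, 9, -9, 7, -4, 12, -11]:

Scanning through the array:
Position 1 (value -10): max_ending_here = -10, max_so_far = -2
Position 2 (value 9): max_ending_here = 9, max_so_far = 9
Position 3 (value -9): max_ending_here = 0, max_so_far = 9
Position 4 (value 7): max_ending_here = 7, max_so_far = 9
Position 5 (value -4): max_ending_here = 3, max_so_far = 9
Position 6 (value 12): max_ending_here = 15, max_so_far = 15
Position 7 (value -11): max_ending_here = 4, max_so_far = 15

Maximum subarray: [9, -9, 7, -4, 12]
Maximum sum: 15

The maximum subarray is [9, -9, 7, -4, 12] with sum 15. This subarray runs from index 2 to index 6.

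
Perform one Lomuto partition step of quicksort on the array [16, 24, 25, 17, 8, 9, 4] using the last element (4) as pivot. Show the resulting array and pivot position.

Lomuto partition with pivot = 4:

Initial array: [16, 24, 25, 17, 8, 9, 4]

arr[0]=16 > 4: no swap
arr[1]=24 > 4: no swap
arr[2]=25 > 4: no swap
arr[3]=17 > 4: no swap
arr[4]=8 > 4: no swap
arr[5]=9 > 4: no swap

Place pivot at position 0: [4, 24, 25, 17, 8, 9, 16]
Pivot position: 0

After partitioning with pivot 4, the array becomes [4, 24, 25, 17, 8, 9, 16]. The pivot is placed at index 0. All elements to the left of the pivot are <= 4, and all elements to the right are > 4.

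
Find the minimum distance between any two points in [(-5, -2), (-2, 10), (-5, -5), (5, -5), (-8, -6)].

Computing all pairwise distances among 5 points:

d((-5, -2), (-2, 10)) = 12.3693
d((-5, -2), (-5, -5)) = 3.0 <-- minimum
d((-5, -2), (5, -5)) = 10.4403
d((-5, -2), (-8, -6)) = 5.0
d((-2, 10), (-5, -5)) = 15.2971
d((-2, 10), (5, -5)) = 16.5529
d((-2, 10), (-8, -6)) = 17.088
d((-5, -5), (5, -5)) = 10.0
d((-5, -5), (-8, -6)) = 3.1623
d((5, -5), (-8, -6)) = 13.0384

Closest pair: (-5, -2) and (-5, -5) with distance 3.0

The closest pair is (-5, -2) and (-5, -5) with Euclidean distance 3.0. For 5 points, brute-force pairwise comparison is shown above. For large n, the divide-and-conquer algorithm (sort by x, recurse on halves, check the dividing strip) achieves O(n log n).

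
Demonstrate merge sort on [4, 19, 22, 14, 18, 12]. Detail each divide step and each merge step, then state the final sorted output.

Merge sort trace:

Split: [4, 19, 22, 14, 18, 12] -> [4, 19, 22] and [14, 18, 12]
  Split: [4, 19, 22] -> [4] and [19, 22]
    Split: [19, 22] -> [19] and [22]
    Merge: [19] + [22] -> [19, 22]
  Merge: [4] + [19, 22] -> [4, 19, 22]
  Split: [14, 18, 12] -> [14] and [18, 12]
    Split: [18, 12] -> [18] and [12]
    Merge: [18] + [12] -> [12, 18]
  Merge: [14] + [12, 18] -> [12, 14, 18]
Merge: [4, 19, 22] + [12, 14, 18] -> [4, 12, 14, 18, 19, 22]

Final sorted array: [4, 12, 14, 18, 19, 22]

The merge sort proceeds by recursively splitting the array and merging sorted halves.
After all merges, the sorted array is [4, 12, 14, 18, 19, 22].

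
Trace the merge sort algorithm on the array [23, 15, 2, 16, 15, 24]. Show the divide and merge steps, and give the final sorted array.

Merge sort trace:

Split: [23, 15, 2, 16, 15, 24] -> [23, 15, 2] and [16, 15, 24]
  Split: [23, 15, 2] -> [23] and [15, 2]
    Split: [15, 2] -> [15] and [2]
    Merge: [15] + [2] -> [2, 15]
  Merge: [23] + [2, 15] -> [2, 15, 23]
  Split: [16, 15, 24] -> [16] and [15, 24]
    Split: [15, 24] -> [15] and [24]
    Merge: [15] + [24] -> [15, 24]
  Merge: [16] + [15, 24] -> [15, 16, 24]
Merge: [2, 15, 23] + [15, 16, 24] -> [2, 15, 15, 16, 23, 24]

Final sorted array: [2, 15, 15, 16, 23, 24]

The merge sort proceeds by recursively splitting the array and merging sorted halves.
After all merges, the sorted array is [2, 15, 15, 16, 23, 24].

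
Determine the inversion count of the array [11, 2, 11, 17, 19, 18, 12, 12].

Finding inversions in [11, 2, 11, 17, 19, 18, 12, 12]:

(0, 1): arr[0]=11 > arr[1]=2
(3, 6): arr[3]=17 > arr[6]=12
(3, 7): arr[3]=17 > arr[7]=12
(4, 5): arr[4]=19 > arr[5]=18
(4, 6): arr[4]=19 > arr[6]=12
(4, 7): arr[4]=19 > arr[7]=12
(5, 6): arr[5]=18 > arr[6]=12
(5, 7): arr[5]=18 > arr[7]=12

Total inversions: 8

The array has 8 inversion(s): (0,1), (3,6), (3,7), (4,5), (4,6), (4,7), (5,6), (5,7). Each pair (i,j) satisfies i < j and arr[i] > arr[j].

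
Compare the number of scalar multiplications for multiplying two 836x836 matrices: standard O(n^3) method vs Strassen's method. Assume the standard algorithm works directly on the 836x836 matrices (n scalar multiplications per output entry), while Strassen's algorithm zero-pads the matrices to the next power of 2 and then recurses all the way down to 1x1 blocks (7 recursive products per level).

Matrix multiplication for 836x836 matrices:

Strassen's algorithm requires power-of-2 dimensions. Pad 836x836 to 1024x1024 (next power of 2).

Standard algorithm: 836^3 = 584277056 multiplications
Strassen's algorithm: 7^(log2(1024)) = 7^10 = 282475249 multiplications
Savings: 584277056 - 282475249 = 301801807 multiplications

Standard: 584277056 multiplications (836^3). Strassen: 282475249 multiplications (7^10, after padding to 1024x1024). Strassen reduces 8 recursive multiplications to 7 at each level.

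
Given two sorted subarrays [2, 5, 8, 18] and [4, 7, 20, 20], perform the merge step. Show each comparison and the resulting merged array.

Merging process:

Compare 2 vs 4: take 2 from left. Merged: [2]
Compare 5 vs 4: take 4 from right. Merged: [2, 4]
Compare 5 vs 7: take 5 from left. Merged: [2, 4, 5]
Compare 8 vs 7: take 7 from right. Merged: [2, 4, 5, 7]
Compare 8 vs 20: take 8 from left. Merged: [2, 4, 5, 7, 8]
Compare 18 vs 20: take 18 from left. Merged: [2, 4, 5, 7, 8, 18]
Append remaining from right: [20, 20]. Merged: [2, 4, 5, 7, 8, 18, 20, 20]

Final merged array: [2, 4, 5, 7, 8, 18, 20, 20]
Total comparisons: 6

The merged array is [2, 4, 5, 7, 8, 18, 20, 20], requiring 6 comparisons. The merge step runs in O(n) time where n is the total number of elements.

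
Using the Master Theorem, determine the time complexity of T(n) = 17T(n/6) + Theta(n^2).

Master Theorem for T(n) = 17T(n/6) + O(n^2):

a = 17, b = 6, c = 2
log_b(a) = log_6(17) = 1.5812

Case 3: c = 2 > log_6(17) = 1.5812
T(n) = O(n^2) = O(n^2)

For T(n) = 17T(n/6) + O(n^2): log_6(17) = 1.5812. This is Case 3 of the Master Theorem (c > log_b(a), work dominated by root), giving O(n^2).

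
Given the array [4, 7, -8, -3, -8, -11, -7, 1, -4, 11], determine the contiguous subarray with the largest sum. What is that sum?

Using Kadane's algorithm on [4, 7, -8, -3, -8, -11, -7, 1, -4, 11]:

Scanning through the array:
Position 1 (value 7): max_ending_here = 11, max_so_far = 11
Position 2 (value -8): max_ending_here = 3, max_so_far = 11
Position 3 (value -3): max_ending_here = 0, max_so_far = 11
Position 4 (value -8): max_ending_here = -8, max_so_far = 11
Position 5 (value -11): max_ending_here = -11, max_so_far = 11
Position 6 (value -7): max_ending_here = -7, max_so_far = 11
Position 7 (value 1): max_ending_here = 1, max_so_far = 11
Position 8 (value -4): max_ending_here = -3, max_so_far = 11
Position 9 (value 11): max_ending_here = 11, max_so_far = 11

Maximum subarray: [4, 7]
Maximum sum: 11

The maximum subarray is [4, 7] with sum 11. This subarray runs from index 0 to index 1.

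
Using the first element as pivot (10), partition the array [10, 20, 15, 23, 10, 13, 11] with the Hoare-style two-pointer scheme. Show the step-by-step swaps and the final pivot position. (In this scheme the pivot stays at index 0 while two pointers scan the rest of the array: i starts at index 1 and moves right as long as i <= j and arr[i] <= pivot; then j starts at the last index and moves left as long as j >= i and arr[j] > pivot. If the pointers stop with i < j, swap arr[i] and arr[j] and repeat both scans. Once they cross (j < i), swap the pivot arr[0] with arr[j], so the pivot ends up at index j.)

Hoare-style two-pointer partition with pivot = 10:

Initial array: [10, 20, 15, 23, 10, 13, 11]

Pointers start at i = 1, j = 6.
i stops at index 1 (arr[1]=20 > 10), j stops at index 4 (arr[4]=10 <= 10): swap arr[1] and arr[4], array becomes [10, 10, 15, 23, 20, 13, 11]
i ends at 2, j ends at 1: the pointers have crossed (j < i), so scanning stops.

Swap pivot arr[0] with arr[1] to place pivot at position 1: [10, 10, 15, 23, 20, 13, 11]
Pivot position: 1

After partitioning with pivot 10, the array becomes [10, 10, 15, 23, 20, 13, 11]. The pivot is placed at index 1. All elements to the left of the pivot are <= 10, and all elements to the right are > 10.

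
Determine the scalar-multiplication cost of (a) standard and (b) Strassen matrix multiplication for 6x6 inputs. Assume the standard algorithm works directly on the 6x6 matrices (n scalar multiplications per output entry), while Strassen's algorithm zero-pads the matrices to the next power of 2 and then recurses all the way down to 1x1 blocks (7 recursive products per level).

Matrix multiplication for 6x6 matrices:

Strassen's algorithm requires power-of-2 dimensions. Pad 6x6 to 8x8 (next power of 2).

Standard algorithm: 6^3 = 216 multiplications
Strassen's algorithm: 7^(log2(8)) = 7^3 = 343 multiplications
Difference: 216 - 343 = -127 (Strassen uses MORE here due to padding overhead — for small or just-over-power-of-2 n, padding can outweigh the per-level savings)

Standard: 216 multiplications (6^3). Strassen: 343 multiplications (7^3, after padding to 8x8). Strassen reduces 8 recursive multiplications to 7 at each level.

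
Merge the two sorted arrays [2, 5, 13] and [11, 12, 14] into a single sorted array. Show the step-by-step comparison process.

Merging process:

Compare 2 vs 11: take 2 from left. Merged: [2]
Compare 5 vs 11: take 5 from left. Merged: [2, 5]
Compare 13 vs 11: take 11 from right. Merged: [2, 5, 11]
Compare 13 vs 12: take 12 from right. Merged: [2, 5, 11, 12]
Compare 13 vs 14: take 13 from left. Merged: [2, 5, 11, 12, 13]
Append remaining from right: [14]. Merged: [2, 5, 11, 12, 13, 14]

Final merged array: [2, 5, 11, 12, 13, 14]
Total comparisons: 5

The merged array is [2, 5, 11, 12, 13, 14], requiring 5 comparisons. The merge step runs in O(n) time where n is the total number of elements.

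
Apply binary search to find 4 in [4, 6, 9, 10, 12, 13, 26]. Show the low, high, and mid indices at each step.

Binary search for 4 in [4, 6, 9, 10, 12, 13, 26]:

lo=0, hi=6, mid=3, arr[mid]=10 -> 10 > 4, search left half
lo=0, hi=2, mid=1, arr[mid]=6 -> 6 > 4, search left half
lo=0, hi=0, mid=0, arr[mid]=4 -> Found target at index 0!

Binary search finds 4 at index 0 after 3 comparisons. The search repeatedly halves the search space by comparing with the middle element.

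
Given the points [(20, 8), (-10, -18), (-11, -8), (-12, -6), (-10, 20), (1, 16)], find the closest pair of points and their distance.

Computing all pairwise distances among 6 points:

d((20, 8), (-10, -18)) = 39.6989
d((20, 8), (-11, -8)) = 34.8855
d((20, 8), (-12, -6)) = 34.9285
d((20, 8), (-10, 20)) = 32.311
d((20, 8), (1, 16)) = 20.6155
d((-10, -18), (-11, -8)) = 10.0499
d((-10, -18), (-12, -6)) = 12.1655
d((-10, -18), (-10, 20)) = 38.0
d((-10, -18), (1, 16)) = 35.7351
d((-11, -8), (-12, -6)) = 2.2361 <-- minimum
d((-11, -8), (-10, 20)) = 28.0179
d((-11, -8), (1, 16)) = 26.8328
d((-12, -6), (-10, 20)) = 26.0768
d((-12, -6), (1, 16)) = 25.5539
d((-10, 20), (1, 16)) = 11.7047

Closest pair: (-11, -8) and (-12, -6) with distance 2.2361

The closest pair is (-11, -8) and (-12, -6) with Euclidean distance 2.2361. For 6 points, brute-force pairwise comparison is shown above. For large n, the divide-and-conquer algorithm (sort by x, recurse on halves, check the dividing strip) achieves O(n log n).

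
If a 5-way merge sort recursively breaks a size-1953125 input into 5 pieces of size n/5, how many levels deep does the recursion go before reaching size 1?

For divide and conquer with division factor 5:

Problem sizes at each level:
Level 0: 1953125
Level 1: 390625
Level 2: 78125
Level 3: 15625
Level 4: 3125
Level 5: 625
Level 6: 125
Level 7: 25
Level 8: 5
Level 9: 1

The root is level 0 and the size-1 base case is level 9 (the tree spans levels 0 through 9, i.e. 10 levels counting the root), so the depth is the number of divisions: log_5(1953125) = 9

The recursion tree depth is log_5(1953125) = 9. At each level, the problem size is divided by 5, so it takes 9 divisions to reduce to a base case of size 1. The algorithm makes 5 recursive calls at each level.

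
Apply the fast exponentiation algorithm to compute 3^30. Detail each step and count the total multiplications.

Computing 3^30 by squaring (build up from 3^1; each line after the first costs one multiplication):

3^1 = 3
3^2 = (3^1)^2 = 3^2 = 9
3^3 = 3 * 3^2 = 3 * 9 = 27
3^6 = (3^3)^2 = 27^2 = 729
3^7 = 3 * 3^6 = 3 * 729 = 2187
3^14 = (3^7)^2 = 2187^2 = 4782969
3^15 = 3 * 3^14 = 3 * 4782969 = 14348907
3^30 = (3^15)^2 = 14348907^2 = 205891132094649

Result: 205891132094649
Multiplications needed: 7 (7 lines after 3^1)

3^30 = 205891132094649. Using exponentiation by squaring, this requires 7 multiplications. The key idea: if the exponent is even, square the half-power; if odd, multiply by the base once.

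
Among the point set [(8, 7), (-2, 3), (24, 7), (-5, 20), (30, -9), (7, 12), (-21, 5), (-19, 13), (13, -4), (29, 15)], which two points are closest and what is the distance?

Computing all pairwise distances among 10 points:

d((8, 7), (-2, 3)) = 10.7703
d((8, 7), (24, 7)) = 16.0
d((8, 7), (-5, 20)) = 18.3848
d((8, 7), (30, -9)) = 27.2029
d((8, 7), (7, 12)) = 5.099 <-- minimum
d((8, 7), (-21, 5)) = 29.0689
d((8, 7), (-19, 13)) = 27.6586
d((8, 7), (13, -4)) = 12.083
d((8, 7), (29, 15)) = 22.4722
d((-2, 3), (24, 7)) = 26.3059
d((-2, 3), (-5, 20)) = 17.2627
d((-2, 3), (30, -9)) = 34.176
d((-2, 3), (7, 12)) = 12.7279
d((-2, 3), (-21, 5)) = 19.105
d((-2, 3), (-19, 13)) = 19.7231
d((-2, 3), (13, -4)) = 16.5529
d((-2, 3), (29, 15)) = 33.2415
d((24, 7), (-5, 20)) = 31.7805
d((24, 7), (30, -9)) = 17.088
d((24, 7), (7, 12)) = 17.72
d((24, 7), (-21, 5)) = 45.0444
d((24, 7), (-19, 13)) = 43.4166
d((24, 7), (13, -4)) = 15.5563
d((24, 7), (29, 15)) = 9.434
d((-5, 20), (30, -9)) = 45.4533
d((-5, 20), (7, 12)) = 14.4222
d((-5, 20), (-21, 5)) = 21.9317
d((-5, 20), (-19, 13)) = 15.6525
d((-5, 20), (13, -4)) = 30.0
d((-5, 20), (29, 15)) = 34.3657
d((30, -9), (7, 12)) = 31.1448
d((30, -9), (-21, 5)) = 52.8867
d((30, -9), (-19, 13)) = 53.7122
d((30, -9), (13, -4)) = 17.72
d((30, -9), (29, 15)) = 24.0208
d((7, 12), (-21, 5)) = 28.8617
d((7, 12), (-19, 13)) = 26.0192
d((7, 12), (13, -4)) = 17.088
d((7, 12), (29, 15)) = 22.2036
d((-21, 5), (-19, 13)) = 8.2462
d((-21, 5), (13, -4)) = 35.171
d((-21, 5), (29, 15)) = 50.9902
d((-19, 13), (13, -4)) = 36.2353
d((-19, 13), (29, 15)) = 48.0416
d((13, -4), (29, 15)) = 24.8395

Closest pair: (8, 7) and (7, 12) with distance 5.099

The closest pair is (8, 7) and (7, 12) with Euclidean distance 5.099. For 10 points, brute-force pairwise comparison is shown above. For large n, the divide-and-conquer algorithm (sort by x, recurse on halves, check the dividing strip) achieves O(n log n).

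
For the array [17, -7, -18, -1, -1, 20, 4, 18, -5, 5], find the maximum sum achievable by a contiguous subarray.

Using Kadane's algorithm on [17, -7, -18, -1, -1, 20, 4, 18, -5, 5]:

Scanning through the array:
Position 1 (value -7): max_ending_here = 10, max_so_far = 17
Position 2 (value -18): max_ending_here = -8, max_so_far = 17
Position 3 (value -1): max_ending_here = -1, max_so_far = 17
Position 4 (value -1): max_ending_here = -1, max_so_far = 17
Position 5 (value 20): max_ending_here = 20, max_so_far = 20
Position 6 (value 4): max_ending_here = 24, max_so_far = 24
Position 7 (value 18): max_ending_here = 42, max_so_far = 42
Position 8 (value -5): max_ending_here = 37, max_so_far = 42
Position 9 (value 5): max_ending_here = 42, max_so_far = 42

Maximum subarray: [20, 4, 18]
Maximum sum: 42

The maximum subarray is [20, 4, 18] with sum 42. This subarray runs from index 5 to index 7.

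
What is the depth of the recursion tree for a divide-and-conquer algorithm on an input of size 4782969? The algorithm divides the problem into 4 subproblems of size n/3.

For divide and conquer with division factor 3:

Problem sizes at each level:
Level 0: 4782969
Level 1: 1594323
Level 2: 531441
Level 3: 177147
Level 4: 59049
Level 5: 19683
Level 6: 6561
Level 7: 2187
Level 8: 729
Level 9: 243
Level 10: 81
Level 11: 27
Level 12: 9
Level 13: 3
Level 14: 1

The root is level 0 and the size-1 base case is level 14 (the tree spans levels 0 through 14, i.e. 15 levels counting the root), so the depth is the number of divisions: log_3(4782969) = 14

The recursion tree depth is log_3(4782969) = 14. At each level, the problem size is divided by 3, so it takes 14 divisions to reduce to a base case of size 1. The algorithm makes 4 recursive calls at each level.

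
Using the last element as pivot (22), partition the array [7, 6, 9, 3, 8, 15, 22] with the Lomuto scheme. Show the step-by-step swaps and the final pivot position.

Lomuto partition with pivot = 22:

Initial array: [7, 6, 9, 3, 8, 15, 22]

arr[0]=7 <= 22: swap with position 0, array becomes [7, 6, 9, 3, 8, 15, 22]
arr[1]=6 <= 22: swap with position 1, array becomes [7, 6, 9, 3, 8, 15, 22]
arr[2]=9 <= 22: swap with position 2, array becomes [7, 6, 9, 3, 8, 15, 22]
arr[3]=3 <= 22: swap with position 3, array becomes [7, 6, 9, 3, 8, 15, 22]
arr[4]=8 <= 22: swap with position 4, array becomes [7, 6, 9, 3, 8, 15, 22]
arr[5]=15 <= 22: swap with position 5, array becomes [7, 6, 9, 3, 8, 15, 22]

Place pivot at position 6: [7, 6, 9, 3, 8, 15, 22]
Pivot position: 6

After partitioning with pivot 22, the array becomes [7, 6, 9, 3, 8, 15, 22]. The pivot is placed at index 6. All elements to the left of the pivot are <= 22, and all elements to the right are > 22.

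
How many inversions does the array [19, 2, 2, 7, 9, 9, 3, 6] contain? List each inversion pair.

Finding inversions in [19, 2, 2, 7, 9, 9, 3, 6]:

(0, 1): arr[0]=19 > arr[1]=2
(0, 2): arr[0]=19 > arr[2]=2
(0, 3): arr[0]=19 > arr[3]=7
(0, 4): arr[0]=19 > arr[4]=9
(0, 5): arr[0]=19 > arr[5]=9
(0, 6): arr[0]=19 > arr[6]=3
(0, 7): arr[0]=19 > arr[7]=6
(3, 6): arr[3]=7 > arr[6]=3
(3, 7): arr[3]=7 > arr[7]=6
(4, 6): arr[4]=9 > arr[6]=3
(4, 7): arr[4]=9 > arr[7]=6
(5, 6): arr[5]=9 > arr[6]=3
(5, 7): arr[5]=9 > arr[7]=6

Total inversions: 13

The array has 13 inversion(s): (0,1), (0,2), (0,3), (0,4), (0,5), (0,6), (0,7), (3,6), (3,7), (4,6), (4,7), (5,6), (5,7). Each pair (i,j) satisfies i < j and arr[i] > arr[j].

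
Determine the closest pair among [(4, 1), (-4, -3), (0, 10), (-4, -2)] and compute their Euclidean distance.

Computing all pairwise distances among 4 points:

d((4, 1), (-4, -3)) = 8.9443
d((4, 1), (0, 10)) = 9.8489
d((4, 1), (-4, -2)) = 8.544
d((-4, -3), (0, 10)) = 13.6015
d((-4, -3), (-4, -2)) = 1.0 <-- minimum
d((0, 10), (-4, -2)) = 12.6491

Closest pair: (-4, -3) and (-4, -2) with distance 1.0

The closest pair is (-4, -3) and (-4, -2) with Euclidean distance 1.0. For 4 points, brute-force pairwise comparison is shown above. For large n, the divide-and-conquer algorithm (sort by x, recurse on halves, check the dividing strip) achieves O(n log n).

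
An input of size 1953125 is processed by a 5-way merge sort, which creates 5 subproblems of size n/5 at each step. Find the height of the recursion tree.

For divide and conquer with division factor 5:

Problem sizes at each level:
Level 0: 1953125
Level 1: 390625
Level 2: 78125
Level 3: 15625
Level 4: 3125
Level 5: 625
Level 6: 125
Level 7: 25
Level 8: 5
Level 9: 1

The root is level 0 and the size-1 base case is level 9 (the tree spans levels 0 through 9, i.e. 10 levels counting the root), so the depth is the number of divisions: log_5(1953125) = 9

The recursion tree depth is log_5(1953125) = 9. At each level, the problem size is divided by 5, so it takes 9 divisions to reduce to a base case of size 1. The algorithm makes 5 recursive calls at each level.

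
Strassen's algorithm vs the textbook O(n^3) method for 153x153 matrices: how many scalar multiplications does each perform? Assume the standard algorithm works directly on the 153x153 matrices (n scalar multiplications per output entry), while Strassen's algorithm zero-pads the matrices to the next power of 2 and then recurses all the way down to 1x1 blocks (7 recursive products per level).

Matrix multiplication for 153x153 matrices:

Strassen's algorithm requires power-of-2 dimensions. Pad 153x153 to 256x256 (next power of 2).

Standard algorithm: 153^3 = 3581577 multiplications
Strassen's algorithm: 7^(log2(256)) = 7^8 = 5764801 multiplications
Difference: 3581577 - 5764801 = -2183224 (Strassen uses MORE here due to padding overhead — for small or just-over-power-of-2 n, padding can outweigh the per-level savings)

Standard: 3581577 multiplications (153^3). Strassen: 5764801 multiplications (7^8, after padding to 256x256). Strassen reduces 8 recursive multiplications to 7 at each level.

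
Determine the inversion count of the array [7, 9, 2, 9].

Finding inversions in [7, 9, 2, 9]:

(0, 2): arr[0]=7 > arr[2]=2
(1, 2): arr[1]=9 > arr[2]=2

Total inversions: 2

The array has 2 inversion(s): (0,2), (1,2). Each pair (i,j) satisfies i < j and arr[i] > arr[j].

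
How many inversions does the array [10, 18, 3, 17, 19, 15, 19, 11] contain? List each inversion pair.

Finding inversions in [10, 18, 3, 17, 19, 15, 19, 11]:

(0, 2): arr[0]=10 > arr[2]=3
(1, 2): arr[1]=18 > arr[2]=3
(1, 3): arr[1]=18 > arr[3]=17
(1, 5): arr[1]=18 > arr[5]=15
(1, 7): arr[1]=18 > arr[7]=11
(3, 5): arr[3]=17 > arr[5]=15
(3, 7): arr[3]=17 > arr[7]=11
(4, 5): arr[4]=19 > arr[5]=15
(4, 7): arr[4]=19 > arr[7]=11
(5, 7): arr[5]=15 > arr[7]=11
(6, 7): arr[6]=19 > arr[7]=11

Total inversions: 11

The array has 11 inversion(s): (0,2), (1,2), (1,3), (1,5), (1,7), (3,5), (3,7), (4,5), (4,7), (5,7), (6,7). Each pair (i,j) satisfies i < j and arr[i] > arr[j].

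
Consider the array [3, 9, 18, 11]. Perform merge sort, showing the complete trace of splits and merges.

Merge sort trace:

Split: [3, 9, 18, 11] -> [3, 9] and [18, 11]
  Split: [3, 9] -> [3] and [9]
  Merge: [3] + [9] -> [3, 9]
  Split: [18, 11] -> [18] and [11]
  Merge: [18] + [11] -> [11, 18]
Merge: [3, 9] + [11, 18] -> [3, 9, 11, 18]

Final sorted array: [3, 9, 11, 18]

The merge sort proceeds by recursively splitting the array and merging sorted halves.
After all merges, the sorted array is [3, 9, 11, 18].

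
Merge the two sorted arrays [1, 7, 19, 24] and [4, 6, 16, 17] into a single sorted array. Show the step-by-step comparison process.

Merging process:

Compare 1 vs 4: take 1 from left. Merged: [1]
Compare 7 vs 4: take 4 from right. Merged: [1, 4]
Compare 7 vs 6: take 6 from right. Merged: [1, 4, 6]
Compare 7 vs 16: take 7 from left. Merged: [1, 4, 6, 7]
Compare 19 vs 16: take 16 from right. Merged: [1, 4, 6, 7, 16]
Compare 19 vs 17: take 17 from right. Merged: [1, 4, 6, 7, 16, 17]
Append remaining from left: [19, 24]. Merged: [1, 4, 6, 7, 16, 17, 19, 24]

Final merged array: [1, 4, 6, 7, 16, 17, 19, 24]
Total comparisons: 6

The merged array is [1, 4, 6, 7, 16, 17, 19, 24], requiring 6 comparisons. The merge step runs in O(n) time where n is the total number of elements.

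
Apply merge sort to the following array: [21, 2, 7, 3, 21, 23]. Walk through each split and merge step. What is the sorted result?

Merge sort trace:

Split: [21, 2, 7, 3, 21, 23] -> [21, 2, 7] and [3, 21, 23]
  Split: [21, 2, 7] -> [21] and [2, 7]
    Split: [2, 7] -> [2] and [7]
    Merge: [2] + [7] -> [2, 7]
  Merge: [21] + [2, 7] -> [2, 7, 21]
  Split: [3, 21, 23] -> [3] and [21, 23]
    Split: [21, 23] -> [21] and [23]
    Merge: [21] + [23] -> [21, 23]
  Merge: [3] + [21, 23] -> [3, 21, 23]
Merge: [2, 7, 21] + [3, 21, 23] -> [2, 3, 7, 21, 21, 23]

Final sorted array: [2, 3, 7, 21, 21, 23]

The merge sort proceeds by recursively splitting the array and merging sorted halves.
After all merges, the sorted array is [2, 3, 7, 21, 21, 23].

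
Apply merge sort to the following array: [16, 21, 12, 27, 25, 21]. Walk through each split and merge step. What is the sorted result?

Merge sort trace:

Split: [16, 21, 12, 27, 25, 21] -> [16, 21, 12] and [27, 25, 21]
  Split: [16, 21, 12] -> [16] and [21, 12]
    Split: [21, 12] -> [21] and [12]
    Merge: [21] + [12] -> [12, 21]
  Merge: [16] + [12, 21] -> [12, 16, 21]
  Split: [27, 25, 21] -> [27] and [25, 21]
    Split: [25, 21] -> [25] and [21]
    Merge: [25] + [21] -> [21, 25]
  Merge: [27] + [21, 25] -> [21, 25, 27]
Merge: [12, 16, 21] + [21, 25, 27] -> [12, 16, 21, 21, 25, 27]

Final sorted array: [12, 16, 21, 21, 25, 27]

The merge sort proceeds by recursively splitting the array and merging sorted halves.
After all merges, the sorted array is [12, 16, 21, 21, 25, 27].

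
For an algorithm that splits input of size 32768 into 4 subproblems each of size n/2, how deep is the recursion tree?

For divide and conquer with division factor 2:

Problem sizes at each level:
Level 0: 32768
Level 1: 16384
Level 2: 8192
Level 3: 4096
Level 4: 2048
Level 5: 1024
Level 6: 512
Level 7: 256
Level 8: 128
Level 9: 64
Level 10: 32
Level 11: 16
Level 12: 8
Level 13: 4
Level 14: 2
Level 15: 1

The root is level 0 and the size-1 base case is level 15 (the tree spans levels 0 through 15, i.e. 16 levels counting the root), so the depth is the number of divisions: log_2(32768) = 15

The recursion tree depth is log_2(32768) = 15. At each level, the problem size is divided by 2, so it takes 15 divisions to reduce to a base case of size 1. The algorithm makes 4 recursive calls at each level.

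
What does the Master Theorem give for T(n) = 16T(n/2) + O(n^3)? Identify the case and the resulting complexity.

Master Theorem for T(n) = 16T(n/2) + O(n^3):

a = 16, b = 2, c = 3
log_b(a) = log_2(16) = 4.0000

Case 1: c = 3 < log_2(16) = 4.0000
T(n) = O(n^(log_2 16)) = O(n^4)

For T(n) = 16T(n/2) + O(n^3): log_2(16) = 4.0000. This is Case 1 of the Master Theorem (c < log_b(a), work dominated by leaves), giving O(n^4).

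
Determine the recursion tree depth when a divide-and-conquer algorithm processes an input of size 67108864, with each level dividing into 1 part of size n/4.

For divide and conquer with division factor 4:

Problem sizes at each level:
Level 0: 67108864
Level 1: 16777216
Level 2: 4194304
Level 3: 1048576
Level 4: 262144
Level 5: 65536
Level 6: 16384
Level 7: 4096
Level 8: 1024
Level 9: 256
Level 10: 64
Level 11: 16
Level 12: 4
Level 13: 1

The root is level 0 and the size-1 base case is level 13 (the tree spans levels 0 through 13, i.e. 14 levels counting the root), so the depth is the number of divisions: log_4(67108864) = 13

The recursion tree depth is log_4(67108864) = 13. At each level, the problem size is divided by 4, so it takes 13 divisions to reduce to a base case of size 1. The algorithm makes 1 recursive call at each level.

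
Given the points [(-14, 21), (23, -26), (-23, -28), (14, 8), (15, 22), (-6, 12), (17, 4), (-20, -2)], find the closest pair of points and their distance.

Computing all pairwise distances among 8 points:

d((-14, 21), (23, -26)) = 59.8164
d((-14, 21), (-23, -28)) = 49.8197
d((-14, 21), (14, 8)) = 30.8707
d((-14, 21), (15, 22)) = 29.0172
d((-14, 21), (-6, 12)) = 12.0416
d((-14, 21), (17, 4)) = 35.3553
d((-14, 21), (-20, -2)) = 23.7697
d((23, -26), (-23, -28)) = 46.0435
d((23, -26), (14, 8)) = 35.171
d((23, -26), (15, 22)) = 48.6621
d((23, -26), (-6, 12)) = 47.8017
d((23, -26), (17, 4)) = 30.5941
d((23, -26), (-20, -2)) = 49.2443
d((-23, -28), (14, 8)) = 51.6236
d((-23, -28), (15, 22)) = 62.8013
d((-23, -28), (-6, 12)) = 43.4626
d((-23, -28), (17, 4)) = 51.225
d((-23, -28), (-20, -2)) = 26.1725
d((14, 8), (15, 22)) = 14.0357
d((14, 8), (-6, 12)) = 20.3961
d((14, 8), (17, 4)) = 5.0 <-- minimum
d((14, 8), (-20, -2)) = 35.4401
d((15, 22), (-6, 12)) = 23.2594
d((15, 22), (17, 4)) = 18.1108
d((15, 22), (-20, -2)) = 42.4382
d((-6, 12), (17, 4)) = 24.3516
d((-6, 12), (-20, -2)) = 19.799
d((17, 4), (-20, -2)) = 37.4833

Closest pair: (14, 8) and (17, 4) with distance 5.0

The closest pair is (14, 8) and (17, 4) with Euclidean distance 5.0. For 8 points, brute-force pairwise comparison is shown above. For large n, the divide-and-conquer algorithm (sort by x, recurse on halves, check the dividing strip) achieves O(n log n).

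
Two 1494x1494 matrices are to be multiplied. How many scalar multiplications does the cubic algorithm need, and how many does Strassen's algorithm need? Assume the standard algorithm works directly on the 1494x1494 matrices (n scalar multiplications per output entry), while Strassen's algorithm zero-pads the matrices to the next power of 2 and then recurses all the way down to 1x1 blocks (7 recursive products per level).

Matrix multiplication for 1494x1494 matrices:

Strassen's algorithm requires power-of-2 dimensions. Pad 1494x1494 to 2048x2048 (next power of 2).

Standard algorithm: 1494^3 = 3334661784 multiplications
Strassen's algorithm: 7^(log2(2048)) = 7^11 = 1977326743 multiplications
Savings: 3334661784 - 1977326743 = 1357335041 multiplications

Standard: 3334661784 multiplications (1494^3). Strassen: 1977326743 multiplications (7^11, after padding to 2048x2048). Strassen reduces 8 recursive multiplications to 7 at each level.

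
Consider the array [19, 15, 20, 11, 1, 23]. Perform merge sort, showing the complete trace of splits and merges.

Merge sort trace:

Split: [19, 15, 20, 11, 1, 23] -> [19, 15, 20] and [11, 1, 23]
  Split: [19, 15, 20] -> [19] and [15, 20]
    Split: [15, 20] -> [15] and [20]
    Merge: [15] + [20] -> [15, 20]
  Merge: [19] + [15, 20] -> [15, 19, 20]
  Split: [11, 1, 23] -> [11] and [1, 23]
    Split: [1, 23] -> [1] and [23]
    Merge: [1] + [23] -> [1, 23]
  Merge: [11] + [1, 23] -> [1, 11, 23]
Merge: [15, 19, 20] + [1, 11, 23] -> [1, 11, 15, 19, 20, 23]

Final sorted array: [1, 11, 15, 19, 20, 23]

The merge sort proceeds by recursively splitting the array and merging sorted halves.
After all merges, the sorted array is [1, 11, 15, 19, 20, 23].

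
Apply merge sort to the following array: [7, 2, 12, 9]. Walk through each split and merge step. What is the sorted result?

Merge sort trace:

Split: [7, 2, 12, 9] -> [7, 2] and [12, 9]
  Split: [7, 2] -> [7] and [2]
  Merge: [7] + [2] -> [2, 7]
  Split: [12, 9] -> [12] and [9]
  Merge: [12] + [9] -> [9, 12]
Merge: [2, 7] + [9, 12] -> [2, 7, 9, 12]

Final sorted array: [2, 7, 9, 12]

The merge sort proceeds by recursively splitting the array and merging sorted halves.
After all merges, the sorted array is [2, 7, 9, 12].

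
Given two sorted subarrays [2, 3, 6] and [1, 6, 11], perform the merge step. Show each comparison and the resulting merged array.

Merging process:

Compare 2 vs 1: take 1 from right. Merged: [1]
Compare 2 vs 6: take 2 from left. Merged: [1, 2]
Compare 3 vs 6: take 3 from left. Merged: [1, 2, 3]
Compare 6 vs 6: take 6 from left. Merged: [1, 2, 3, 6]
Append remaining from right: [6, 11]. Merged: [1, 2, 3, 6, 6, 11]

Final merged array: [1, 2, 3, 6, 6, 11]
Total comparisons: 4

The merged array is [1, 2, 3, 6, 6, 11], requiring 4 comparisons. The merge step runs in O(n) time where n is the total number of elements.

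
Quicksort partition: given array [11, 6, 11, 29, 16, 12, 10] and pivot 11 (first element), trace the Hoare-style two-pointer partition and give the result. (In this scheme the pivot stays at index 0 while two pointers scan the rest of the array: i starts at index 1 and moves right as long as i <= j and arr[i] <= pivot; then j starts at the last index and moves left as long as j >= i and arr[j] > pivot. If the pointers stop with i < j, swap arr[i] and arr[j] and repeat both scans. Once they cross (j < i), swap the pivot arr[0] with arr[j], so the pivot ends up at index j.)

Hoare-style two-pointer partition with pivot = 11:

Initial array: [11, 6, 11, 29, 16, 12, 10]

Pointers start at i = 1, j = 6.
i stops at index 3 (arr[3]=29 > 11), j stops at index 6 (arr[6]=10 <= 11): swap arr[3] and arr[6], array becomes [11, 6, 11, 10, 16, 12, 29]
i ends at 4, j ends at 3: the pointers have crossed (j < i), so scanning stops.

Swap pivot arr[0] with arr[3] to place pivot at position 3: [10, 6, 11, 11, 16, 12, 29]
Pivot position: 3

After partitioning with pivot 11, the array becomes [10, 6, 11, 11, 16, 12, 29]. The pivot is placed at index 3. All elements to the left of the pivot are <= 11, and all elements to the right are > 11.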